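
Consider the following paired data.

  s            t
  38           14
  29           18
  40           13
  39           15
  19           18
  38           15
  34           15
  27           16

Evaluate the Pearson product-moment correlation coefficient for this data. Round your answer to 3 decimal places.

n = 8, Σs = 264, Σt = 124, Σs² = 9096, Σt² = 1944, Σst = 4013
nΣst − ΣsΣt = 32104 − 32736 = -632
nΣs² − (Σs)² = 72768 − 69696 = 3072; nΣt² − (Σt)² = 15552 − 15376 = 176
r = -632 / √(3072 × 176) = -632 / 735.3040 ≈ -0.860

-0.860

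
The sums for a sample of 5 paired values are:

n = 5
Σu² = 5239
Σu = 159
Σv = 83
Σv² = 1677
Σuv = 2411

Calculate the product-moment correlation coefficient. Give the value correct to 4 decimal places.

r = (nΣuv − ΣuΣv) / √[(nΣu² − (Σu)²)(nΣv² − (Σv)²)]
Numerator: 5×2411 − 159×83 = -1142
Denominator: √[(26195 − 25281)(8385 − 6889)] = √[914 × 1496] = 1169.3349
r = -1142 / 1169.3349 ≈ -0.9766

-0.9766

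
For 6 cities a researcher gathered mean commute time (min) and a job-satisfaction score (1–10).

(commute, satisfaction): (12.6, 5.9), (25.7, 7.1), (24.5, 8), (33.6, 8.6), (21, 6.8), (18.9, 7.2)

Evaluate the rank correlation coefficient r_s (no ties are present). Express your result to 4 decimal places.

Rank commute: 1, 5, 4, 6, 3, 2
Rank satisfaction: 1, 3, 5, 6, 2, 4
d = rank(commute) − rank(satisfaction): 0, 2, -1, 0, 1, -2; Σd² = 10
ρ = 1 − 6Σd² / [n(n²−1)] = 1 − 6×10 / (6×35) = 1 − 60/210 ≈ 0.7143

0.7143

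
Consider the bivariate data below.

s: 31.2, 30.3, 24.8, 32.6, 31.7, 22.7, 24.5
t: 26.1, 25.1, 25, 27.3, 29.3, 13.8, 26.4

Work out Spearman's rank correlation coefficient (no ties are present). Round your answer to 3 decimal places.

Rank s: 5, 4, 3, 7, 6, 1, 2
Rank t: 4, 3, 2, 6, 7, 1, 5
d = rank(s) − rank(t): 1, 1, 1, 1, -1, 0, -3; Σd² = 14
ρ = 1 − 6Σd² / [n(n²−1)] = 1 − 6×14 / (7×48) = 1 − 84/336 ≈ 0.750

0.750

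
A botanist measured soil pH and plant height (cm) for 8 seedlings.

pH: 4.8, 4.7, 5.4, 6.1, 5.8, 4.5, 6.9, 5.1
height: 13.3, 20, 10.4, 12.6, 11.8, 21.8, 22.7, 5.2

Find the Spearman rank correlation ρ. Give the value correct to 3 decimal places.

Rank pH: 3, 2, 5, 7, 6, 1, 8, 4
Rank height: 5, 6, 2, 4, 3, 7, 8, 1
d = rank(pH) − rank(height): -2, -4, 3, 3, 3, -6, 0, 3; Σd² = 92
ρ = 1 − 6Σd² / [n(n²−1)] = 1 − 6×92 / (8×63) = 1 − 552/504 ≈ -0.095

-0.095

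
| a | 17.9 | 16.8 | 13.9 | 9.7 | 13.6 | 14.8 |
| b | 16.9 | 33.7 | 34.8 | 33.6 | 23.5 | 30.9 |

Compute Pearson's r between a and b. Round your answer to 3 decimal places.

-0.490

n = 6, Σa = 86.7, Σb = 173.4, Σa² = 1293.95, Σb² = 5268.36, Σab = 2455.23
nΣab − ΣaΣb = 14731.38 − 15033.78 = -302.4
nΣa² − (Σa)² = 7763.7 − 7516.89 = 246.81; nΣb² − (Σb)² = 31610.16 − 30067.56 = 1542.6
r = -302.4 / √(246.81 × 1542.6) = -302.4 / 617.0325 ≈ -0.490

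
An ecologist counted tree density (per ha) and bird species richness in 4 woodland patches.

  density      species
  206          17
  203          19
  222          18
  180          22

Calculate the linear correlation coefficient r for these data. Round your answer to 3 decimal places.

-0.838

n = 4, Σx = 811, Σy = 76, Σx² = 165329, Σy² = 1458, Σxy = 15315
nΣxy − ΣxΣy = 61260 − 61636 = -376
nΣx² − (Σx)² = 661316 − 657721 = 3595; nΣy² − (Σy)² = 5832 − 5776 = 56
r = -376 / √(3595 × 56) = -376 / 448.6870 ≈ -0.838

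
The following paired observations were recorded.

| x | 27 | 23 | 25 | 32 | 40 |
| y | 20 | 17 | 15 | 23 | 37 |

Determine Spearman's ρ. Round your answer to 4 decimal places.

Rank x: 3, 1, 2, 4, 5
Rank y: 3, 2, 1, 4, 5
d = rank(x) − rank(y): 0, -1, 1, 0, 0; Σd² = 2
ρ = 1 − 6Σd² / [n(n²−1)] = 1 − 6×2 / (5×24) = 1 − 12/120 ≈ 0.9000

0.9000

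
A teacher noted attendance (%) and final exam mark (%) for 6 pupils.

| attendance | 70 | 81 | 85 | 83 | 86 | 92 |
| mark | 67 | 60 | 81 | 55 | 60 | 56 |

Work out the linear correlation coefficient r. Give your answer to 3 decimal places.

-0.231

n = 6, Σx = 497, Σy = 379, Σx² = 41435, Σy² = 24411, Σxy = 31312
nΣxy − ΣxΣy = 187872 − 188363 = -491
nΣx² − (Σx)² = 248610 − 247009 = 1601; nΣy² − (Σy)² = 146466 − 143641 = 2825
r = -491 / √(1601 × 2825) = -491 / 2126.6934 ≈ -0.231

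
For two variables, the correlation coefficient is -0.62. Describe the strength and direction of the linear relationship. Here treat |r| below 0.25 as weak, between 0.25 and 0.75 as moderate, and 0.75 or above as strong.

moderate negative

r = -0.62 < 0 so the relationship is negative.
|r| = 0.62, which falls in the moderate range.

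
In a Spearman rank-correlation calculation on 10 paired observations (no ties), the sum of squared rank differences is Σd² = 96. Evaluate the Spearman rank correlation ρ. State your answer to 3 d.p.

ρ = 1 − 6Σd² / [n(n²−1)] = 1 − 6×96 / (10×99)
  = 1 − 576/990 = 1 − 0.5818 ≈ 0.418

0.418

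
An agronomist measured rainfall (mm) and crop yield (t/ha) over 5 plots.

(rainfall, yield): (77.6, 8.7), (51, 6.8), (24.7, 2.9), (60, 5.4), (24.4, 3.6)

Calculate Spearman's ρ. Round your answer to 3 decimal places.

0.800

Rank rainfall: 5, 3, 2, 4, 1
Rank yield: 5, 4, 1, 3, 2
d = rank(rainfall) − rank(yield): 0, -1, 1, 1, -1; Σd² = 4
ρ = 1 − 6Σd² / [n(n²−1)] = 1 − 6×4 / (5×24) = 1 − 24/120 ≈ 0.800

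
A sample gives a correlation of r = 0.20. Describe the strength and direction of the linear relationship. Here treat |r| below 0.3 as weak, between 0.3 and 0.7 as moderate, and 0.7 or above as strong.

weak positive

r = 0.20 > 0 so the relationship is positive.
|r| = 0.20, which falls in the weak range.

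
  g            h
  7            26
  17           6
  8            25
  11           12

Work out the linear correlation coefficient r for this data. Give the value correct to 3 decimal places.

n = 4, Σg = 43, Σh = 69, Σg² = 523, Σh² = 1481, Σgh = 616
nΣgh − ΣgΣh = 2464 − 2967 = -503
nΣg² − (Σg)² = 2092 − 1849 = 243; nΣh² − (Σh)² = 5924 − 4761 = 1163
r = -503 / √(243 × 1163) = -503 / 531.6098 ≈ -0.946

-0.946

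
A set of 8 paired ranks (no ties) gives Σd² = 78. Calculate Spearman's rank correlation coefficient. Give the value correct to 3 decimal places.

ρ = 1 − 6Σd² / [n(n²−1)] = 1 − 6×78 / (8×63)
  = 1 − 468/504 = 1 − 0.9286 ≈ 0.071

0.071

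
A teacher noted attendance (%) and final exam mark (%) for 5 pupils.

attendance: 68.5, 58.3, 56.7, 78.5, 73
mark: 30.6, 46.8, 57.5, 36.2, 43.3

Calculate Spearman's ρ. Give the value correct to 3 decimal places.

Rank attendance: 3, 2, 1, 5, 4
Rank mark: 1, 4, 5, 2, 3
d = rank(attendance) − rank(mark): 2, -2, -4, 3, 1; Σd² = 34
ρ = 1 − 6Σd² / [n(n²−1)] = 1 − 6×34 / (5×24) = 1 − 204/120 ≈ -0.700

-0.700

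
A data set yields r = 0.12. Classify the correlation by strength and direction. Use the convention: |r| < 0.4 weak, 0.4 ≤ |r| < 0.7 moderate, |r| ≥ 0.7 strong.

weak positive

r = 0.12 > 0 so the relationship is positive.
|r| = 0.12, which falls in the weak range.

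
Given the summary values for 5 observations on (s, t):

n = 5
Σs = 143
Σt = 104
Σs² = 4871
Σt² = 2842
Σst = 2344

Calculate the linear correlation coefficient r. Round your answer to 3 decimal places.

r = (nΣst − ΣsΣt) / √[(nΣs² − (Σs)²)(nΣt² − (Σt)²)]
Numerator: 5×2344 − 143×104 = -3152
Denominator: √[(24355 − 20449)(14210 − 10816)] = √[3906 × 3394] = 3641.0114
r = -3152 / 3641.0114 ≈ -0.866

-0.866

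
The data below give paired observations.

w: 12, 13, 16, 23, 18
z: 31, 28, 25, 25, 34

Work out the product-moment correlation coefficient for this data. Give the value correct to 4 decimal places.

-0.3230

n = 5, Σw = 82, Σz = 143, Σw² = 1422, Σz² = 4151, Σwz = 2323
nΣwz − ΣwΣz = 11615 − 11726 = -111
nΣw² − (Σw)² = 7110 − 6724 = 386; nΣz² − (Σz)² = 20755 − 20449 = 306
r = -111 / √(386 × 306) = -111 / 343.6801 ≈ -0.3230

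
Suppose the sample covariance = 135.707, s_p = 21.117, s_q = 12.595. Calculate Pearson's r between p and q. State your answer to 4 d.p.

r = Cov(p,q) / (s_p · s_q) = 135.707 / (21.117 × 12.595)
  = 135.707 / 265.9686 ≈ 0.5102

0.5102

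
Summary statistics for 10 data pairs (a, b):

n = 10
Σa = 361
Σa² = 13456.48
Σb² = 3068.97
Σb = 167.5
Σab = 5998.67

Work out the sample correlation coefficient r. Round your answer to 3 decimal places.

r = (nΣab − ΣaΣb) / √[(nΣa² − (Σa)²)(nΣb² − (Σb)²)]
Numerator: 10×5998.67 − 361×167.5 = -480.8
Denominator: √[(134564.8 − 130321)(30689.7 − 28056.25)] = √[4243.8 × 2633.45] = 3343.0278
r = -480.8 / 3343.0278 ≈ -0.144

-0.144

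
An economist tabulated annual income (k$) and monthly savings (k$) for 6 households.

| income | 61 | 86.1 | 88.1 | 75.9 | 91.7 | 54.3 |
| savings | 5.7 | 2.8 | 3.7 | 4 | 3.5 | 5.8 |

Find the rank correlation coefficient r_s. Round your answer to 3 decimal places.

Rank income: 2, 4, 5, 3, 6, 1
Rank savings: 5, 1, 3, 4, 2, 6
d = rank(income) − rank(savings): -3, 3, 2, -1, 4, -5; Σd² = 64
ρ = 1 − 6Σd² / [n(n²−1)] = 1 − 6×64 / (6×35) = 1 − 384/210 ≈ -0.829

-0.829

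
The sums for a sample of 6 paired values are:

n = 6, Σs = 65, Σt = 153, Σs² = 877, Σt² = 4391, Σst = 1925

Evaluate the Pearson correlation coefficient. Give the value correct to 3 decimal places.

r = (nΣst − ΣsΣt) / √[(nΣs² − (Σs)²)(nΣt² − (Σt)²)]
Numerator: 6×1925 − 65×153 = 1605
Denominator: √[(5262 − 4225)(26346 − 23409)] = √[1037 × 2937] = 1745.1845
r = 1605 / 1745.1845 ≈ 0.920

0.920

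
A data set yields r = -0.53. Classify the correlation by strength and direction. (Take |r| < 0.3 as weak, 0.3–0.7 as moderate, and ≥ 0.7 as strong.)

moderate negative

r = -0.53 < 0 so the relationship is negative.
|r| = 0.53, which falls in the moderate range.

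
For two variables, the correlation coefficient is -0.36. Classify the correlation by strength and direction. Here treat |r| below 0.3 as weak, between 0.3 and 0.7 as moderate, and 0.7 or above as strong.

r = -0.36 < 0 so the relationship is negative.
|r| = 0.36, which falls in the moderate range.

moderate negative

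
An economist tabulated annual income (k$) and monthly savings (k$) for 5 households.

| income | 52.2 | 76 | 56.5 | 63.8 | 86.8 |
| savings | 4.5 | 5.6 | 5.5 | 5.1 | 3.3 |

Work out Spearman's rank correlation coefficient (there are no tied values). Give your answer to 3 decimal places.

-0.100

Rank income: 1, 4, 2, 3, 5
Rank savings: 2, 5, 4, 3, 1
d = rank(income) − rank(savings): -1, -1, -2, 0, 4; Σd² = 22
ρ = 1 − 6Σd² / [n(n²−1)] = 1 − 6×22 / (5×24) = 1 − 132/120 ≈ -0.100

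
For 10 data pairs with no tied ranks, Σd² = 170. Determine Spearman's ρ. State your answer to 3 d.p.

-0.030

ρ = 1 − 6Σd² / [n(n²−1)] = 1 − 6×170 / (10×99)
  = 1 − 1020/990 = 1 − 1.0303 ≈ -0.030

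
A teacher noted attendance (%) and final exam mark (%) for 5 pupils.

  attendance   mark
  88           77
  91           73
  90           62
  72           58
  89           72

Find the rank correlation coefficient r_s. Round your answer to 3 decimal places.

Rank attendance: 2, 5, 4, 1, 3
Rank mark: 5, 4, 2, 1, 3
d = rank(attendance) − rank(mark): -3, 1, 2, 0, 0; Σd² = 14
ρ = 1 − 6Σd² / [n(n²−1)] = 1 − 6×14 / (5×24) = 1 − 84/120 ≈ 0.300

0.300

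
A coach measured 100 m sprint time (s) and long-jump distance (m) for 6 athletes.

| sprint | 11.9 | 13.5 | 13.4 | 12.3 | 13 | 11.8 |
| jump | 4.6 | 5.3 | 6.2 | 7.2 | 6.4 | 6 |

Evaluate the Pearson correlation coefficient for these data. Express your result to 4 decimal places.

0.0960

n = 6, Σx = 75.9, Σy = 35.7, Σx² = 962.95, Σy² = 216.49, Σxy = 451.93
nΣxy − ΣxΣy = 2711.58 − 2709.63 = 1.95
nΣx² − (Σx)² = 5777.7 − 5760.81 = 16.89; nΣy² − (Σy)² = 1298.94 − 1274.49 = 24.45
r = 1.95 / √(16.89 × 24.45) = 1.95 / 20.3214 ≈ 0.0960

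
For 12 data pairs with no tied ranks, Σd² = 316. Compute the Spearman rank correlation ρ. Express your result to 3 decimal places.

ρ = 1 − 6Σd² / [n(n²−1)] = 1 − 6×316 / (12×143)
  = 1 − 1896/1716 = 1 − 1.1049 ≈ -0.105

-0.105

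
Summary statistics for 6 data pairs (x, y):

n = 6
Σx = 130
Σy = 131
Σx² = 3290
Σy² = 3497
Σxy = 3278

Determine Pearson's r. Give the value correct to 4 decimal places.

0.8008

r = (nΣxy − ΣxΣy) / √[(nΣx² − (Σx)²)(nΣy² − (Σy)²)]
Numerator: 6×3278 − 130×131 = 2638
Denominator: √[(19740 − 16900)(20982 − 17161)] = √[2840 × 3821] = 3294.1828
r = 2638 / 3294.1828 ≈ 0.8008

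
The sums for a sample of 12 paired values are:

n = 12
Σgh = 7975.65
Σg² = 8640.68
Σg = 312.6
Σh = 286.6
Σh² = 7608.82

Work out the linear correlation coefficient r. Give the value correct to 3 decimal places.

0.827

r = (nΣgh − ΣgΣh) / √[(nΣg² − (Σg)²)(nΣh² − (Σh)²)]
Numerator: 12×7975.65 − 312.6×286.6 = 6116.64
Denominator: √[(103688.16 − 97718.76)(91305.84 − 82139.56)] = √[5969.4 × 9166.28] = 7397.1070
r = 6116.64 / 7397.1070 ≈ 0.827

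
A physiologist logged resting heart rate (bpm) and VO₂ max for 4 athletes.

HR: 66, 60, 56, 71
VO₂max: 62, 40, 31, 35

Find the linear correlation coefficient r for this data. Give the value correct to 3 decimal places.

n = 4, Σx = 253, Σy = 168, Σx² = 16133, Σy² = 7630, Σxy = 10713
nΣxy − ΣxΣy = 42852 − 42504 = 348
nΣx² − (Σx)² = 64532 − 64009 = 523; nΣy² − (Σy)² = 30520 − 28224 = 2296
r = 348 / √(523 × 2296) = 348 / 1095.8139 ≈ 0.318

0.318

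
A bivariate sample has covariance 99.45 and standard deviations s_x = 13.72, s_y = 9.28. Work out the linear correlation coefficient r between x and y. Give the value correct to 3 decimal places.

r = Cov(x,y) / (s_x · s_y) = 99.45 / (13.72 × 9.28)
  = 99.45 / 127.3216 ≈ 0.781

0.781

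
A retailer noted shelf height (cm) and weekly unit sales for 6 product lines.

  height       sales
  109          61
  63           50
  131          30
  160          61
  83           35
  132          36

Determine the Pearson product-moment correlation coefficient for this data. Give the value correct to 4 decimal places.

n = 6, Σx = 678, Σy = 273, Σx² = 82924, Σy² = 13363, Σxy = 31146
nΣxy − ΣxΣy = 186876 − 185094 = 1782
nΣx² − (Σx)² = 497544 − 459684 = 37860; nΣy² − (Σy)² = 80178 − 74529 = 5649
r = 1782 / √(37860 × 5649) = 1782 / 14624.3338 ≈ 0.1219

0.1219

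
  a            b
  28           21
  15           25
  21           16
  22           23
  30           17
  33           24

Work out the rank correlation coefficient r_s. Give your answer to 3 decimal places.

-0.086

Rank a: 4, 1, 2, 3, 5, 6
Rank b: 3, 6, 1, 4, 2, 5
d = rank(a) − rank(b): 1, -5, 1, -1, 3, 1; Σd² = 38
ρ = 1 − 6Σd² / [n(n²−1)] = 1 − 6×38 / (6×35) = 1 − 228/210 ≈ -0.086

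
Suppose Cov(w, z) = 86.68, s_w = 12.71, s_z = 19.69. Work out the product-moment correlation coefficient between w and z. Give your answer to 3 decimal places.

0.346

r = Cov(w,z) / (s_w · s_z) = 86.68 / (12.71 × 19.69)
  = 86.68 / 250.2599 ≈ 0.346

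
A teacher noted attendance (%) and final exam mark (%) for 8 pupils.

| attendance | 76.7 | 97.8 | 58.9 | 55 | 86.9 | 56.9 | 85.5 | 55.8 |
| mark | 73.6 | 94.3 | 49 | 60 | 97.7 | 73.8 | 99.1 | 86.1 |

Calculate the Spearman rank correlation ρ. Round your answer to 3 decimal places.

Rank attendance: 5, 8, 4, 1, 7, 3, 6, 2
Rank mark: 3, 6, 1, 2, 7, 4, 8, 5
d = rank(attendance) − rank(mark): 2, 2, 3, -1, 0, -1, -2, -3; Σd² = 32
ρ = 1 − 6Σd² / [n(n²−1)] = 1 − 6×32 / (8×63) = 1 − 192/504 ≈ 0.619

0.619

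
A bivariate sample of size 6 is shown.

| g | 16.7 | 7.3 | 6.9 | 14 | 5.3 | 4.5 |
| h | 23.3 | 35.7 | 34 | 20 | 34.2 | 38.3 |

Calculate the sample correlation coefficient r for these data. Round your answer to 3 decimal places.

n = 6, Σg = 54.7, Σh = 185.5, Σg² = 624.13, Σh² = 6009.91, Σgh = 1517.93
nΣgh − ΣgΣh = 9107.58 − 10146.85 = -1039.27
nΣg² − (Σg)² = 3744.78 − 2992.09 = 752.69; nΣh² − (Σh)² = 36059.46 − 34410.25 = 1649.21
r = -1039.27 / √(752.69 × 1649.21) = -1039.27 / 1114.1561 ≈ -0.933

-0.933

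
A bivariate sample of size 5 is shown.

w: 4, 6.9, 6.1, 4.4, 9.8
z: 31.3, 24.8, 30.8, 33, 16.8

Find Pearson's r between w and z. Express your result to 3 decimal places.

-0.955

n = 5, Σw = 31.2, Σz = 136.7, Σw² = 216.22, Σz² = 3914.61, Σwz = 794.04
nΣwz − ΣwΣz = 3970.2 − 4265.04 = -294.84
nΣw² − (Σw)² = 1081.1 − 973.44 = 107.66; nΣz² − (Σz)² = 19573.05 − 18686.89 = 886.16
r = -294.84 / √(107.66 × 886.16) = -294.84 / 308.8754 ≈ -0.955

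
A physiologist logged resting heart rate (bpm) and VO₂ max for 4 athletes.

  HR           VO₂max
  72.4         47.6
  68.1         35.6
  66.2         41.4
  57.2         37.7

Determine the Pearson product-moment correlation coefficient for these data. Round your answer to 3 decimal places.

0.594

n = 4, Σx = 263.9, Σy = 162.3, Σx² = 17533.65, Σy² = 6668.37, Σxy = 10767.72
nΣxy − ΣxΣy = 43070.88 − 42830.97 = 239.91
nΣx² − (Σx)² = 70134.6 − 69643.21 = 491.39; nΣy² − (Σy)² = 26673.48 − 26341.29 = 332.19
r = 239.91 / √(491.39 × 332.19) = 239.91 / 404.0233 ≈ 0.594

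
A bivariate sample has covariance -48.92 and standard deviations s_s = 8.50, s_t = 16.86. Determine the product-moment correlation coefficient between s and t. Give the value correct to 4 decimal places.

r = Cov(s,t) / (s_s · s_t) = -48.92 / (8.50 × 16.86)
  = -48.92 / 143.3100 ≈ -0.3414

-0.3414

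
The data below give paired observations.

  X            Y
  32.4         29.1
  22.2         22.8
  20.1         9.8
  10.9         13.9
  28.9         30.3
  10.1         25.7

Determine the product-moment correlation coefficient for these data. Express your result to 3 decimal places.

0.526

n = 6, ΣX = 124.6, ΣY = 131.6, ΣX² = 3002.64, ΣY² = 3234.48, ΣXY = 2932.73
nΣXY − ΣXΣY = 17596.38 − 16397.36 = 1199.02
nΣX² − (ΣX)² = 18015.84 − 15525.16 = 2490.68; nΣY² − (ΣY)² = 19406.88 − 17318.56 = 2088.32
r = 1199.02 / √(2490.68 × 2088.32) = 1199.02 / 2280.6440 ≈ 0.526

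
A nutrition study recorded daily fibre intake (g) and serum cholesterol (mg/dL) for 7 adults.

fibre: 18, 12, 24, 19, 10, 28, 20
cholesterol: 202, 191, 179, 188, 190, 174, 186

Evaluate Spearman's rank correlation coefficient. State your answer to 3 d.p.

Rank fibre: 3, 2, 6, 4, 1, 7, 5
Rank cholesterol: 7, 6, 2, 4, 5, 1, 3
d = rank(fibre) − rank(cholesterol): -4, -4, 4, 0, -4, 6, 2; Σd² = 104
ρ = 1 − 6Σd² / [n(n²−1)] = 1 − 6×104 / (7×48) = 1 − 624/336 ≈ -0.857

-0.857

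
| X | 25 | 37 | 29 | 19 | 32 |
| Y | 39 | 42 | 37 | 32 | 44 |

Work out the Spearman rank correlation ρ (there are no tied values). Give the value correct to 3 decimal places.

0.800

Rank X: 2, 5, 3, 1, 4
Rank Y: 3, 4, 2, 1, 5
d = rank(X) − rank(Y): -1, 1, 1, 0, -1; Σd² = 4
ρ = 1 − 6Σd² / [n(n²−1)] = 1 − 6×4 / (5×24) = 1 − 24/120 ≈ 0.800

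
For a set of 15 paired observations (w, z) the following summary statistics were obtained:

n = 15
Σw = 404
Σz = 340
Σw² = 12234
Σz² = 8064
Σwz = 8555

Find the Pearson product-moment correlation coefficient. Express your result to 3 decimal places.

r = (nΣwz − ΣwΣz) / √[(nΣw² − (Σw)²)(nΣz² − (Σz)²)]
Numerator: 15×8555 − 404×340 = -9035
Denominator: √[(183510 − 163216)(120960 − 115600)] = √[20294 × 5360] = 10429.5657
r = -9035 / 10429.5657 ≈ -0.866

-0.866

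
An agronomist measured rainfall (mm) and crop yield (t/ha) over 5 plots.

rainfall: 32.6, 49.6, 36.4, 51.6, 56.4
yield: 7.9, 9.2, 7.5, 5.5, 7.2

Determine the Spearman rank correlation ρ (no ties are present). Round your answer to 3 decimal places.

-0.600

Rank rainfall: 1, 3, 2, 4, 5
Rank yield: 4, 5, 3, 1, 2
d = rank(rainfall) − rank(yield): -3, -2, -1, 3, 3; Σd² = 32
ρ = 1 − 6Σd² / [n(n²−1)] = 1 − 6×32 / (5×24) = 1 − 192/120 ≈ -0.600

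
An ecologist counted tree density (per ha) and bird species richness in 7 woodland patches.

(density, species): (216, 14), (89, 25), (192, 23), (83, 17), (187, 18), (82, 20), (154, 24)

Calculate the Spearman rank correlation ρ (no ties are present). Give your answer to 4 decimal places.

Rank density: 7, 3, 6, 2, 5, 1, 4
Rank species: 1, 7, 5, 2, 3, 4, 6
d = rank(density) − rank(species): 6, -4, 1, 0, 2, -3, -2; Σd² = 70
ρ = 1 − 6Σd² / [n(n²−1)] = 1 − 6×70 / (7×48) = 1 − 420/336 ≈ -0.2500

-0.2500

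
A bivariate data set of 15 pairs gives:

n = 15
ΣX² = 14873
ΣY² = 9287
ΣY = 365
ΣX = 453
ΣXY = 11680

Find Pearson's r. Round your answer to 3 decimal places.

r = (nΣXY − ΣXΣY) / √[(nΣX² − (ΣX)²)(nΣY² − (ΣY)²)]
Numerator: 15×11680 − 453×365 = 9855
Denominator: √[(223095 − 205209)(139305 − 133225)] = √[17886 × 6080] = 10428.1772
r = 9855 / 10428.1772 ≈ 0.945

0.945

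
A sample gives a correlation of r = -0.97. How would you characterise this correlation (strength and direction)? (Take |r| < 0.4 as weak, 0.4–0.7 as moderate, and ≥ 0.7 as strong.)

strong negative

r = -0.97 < 0 so the relationship is negative.
|r| = 0.97, which falls in the strong range.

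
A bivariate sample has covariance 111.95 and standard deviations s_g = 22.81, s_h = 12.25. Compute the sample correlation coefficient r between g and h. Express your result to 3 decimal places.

0.401

r = Cov(g,h) / (s_g · s_h) = 111.95 / (22.81 × 12.25)
  = 111.95 / 279.4225 ≈ 0.401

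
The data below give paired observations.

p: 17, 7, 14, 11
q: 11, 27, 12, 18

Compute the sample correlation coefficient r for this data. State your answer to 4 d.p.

-0.9663

n = 4, Σp = 49, Σq = 68, Σp² = 655, Σq² = 1318, Σpq = 742
nΣpq − ΣpΣq = 2968 − 3332 = -364
nΣp² − (Σp)² = 2620 − 2401 = 219; nΣq² − (Σq)² = 5272 − 4624 = 648
r = -364 / √(219 × 648) = -364 / 376.7121 ≈ -0.9663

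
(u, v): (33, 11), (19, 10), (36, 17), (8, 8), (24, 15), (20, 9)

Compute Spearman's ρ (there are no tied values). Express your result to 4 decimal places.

0.8857

Rank u: 5, 2, 6, 1, 4, 3
Rank v: 4, 3, 6, 1, 5, 2
d = rank(u) − rank(v): 1, -1, 0, 0, -1, 1; Σd² = 4
ρ = 1 − 6Σd² / [n(n²−1)] = 1 − 6×4 / (6×35) = 1 − 24/210 ≈ 0.8857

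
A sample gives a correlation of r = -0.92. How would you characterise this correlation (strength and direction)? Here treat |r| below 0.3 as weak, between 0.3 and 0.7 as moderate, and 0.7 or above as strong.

r = -0.92 < 0 so the relationship is negative.
|r| = 0.92, which falls in the strong range.

strong negative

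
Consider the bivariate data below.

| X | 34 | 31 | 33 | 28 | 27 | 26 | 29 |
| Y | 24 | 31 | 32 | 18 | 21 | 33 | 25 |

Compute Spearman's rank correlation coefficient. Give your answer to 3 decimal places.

0.000

Rank X: 7, 5, 6, 3, 2, 1, 4
Rank Y: 3, 5, 6, 1, 2, 7, 4
d = rank(X) − rank(Y): 4, 0, 0, 2, 0, -6, 0; Σd² = 56
ρ = 1 − 6Σd² / [n(n²−1)] = 1 − 6×56 / (7×48) = 1 − 336/336 ≈ 0.000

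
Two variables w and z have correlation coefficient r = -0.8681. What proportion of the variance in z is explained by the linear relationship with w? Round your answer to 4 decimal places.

0.7536

r² = (-0.8681)² = 0.7536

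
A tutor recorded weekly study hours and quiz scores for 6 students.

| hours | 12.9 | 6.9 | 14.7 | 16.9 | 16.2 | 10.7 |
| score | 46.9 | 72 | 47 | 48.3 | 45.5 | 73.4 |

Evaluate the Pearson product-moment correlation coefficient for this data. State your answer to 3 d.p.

-0.858

n = 6, Σx = 78.3, Σy = 333.1, Σx² = 1092.65, Σy² = 19383.31, Σxy = 4131.46
nΣxy − ΣxΣy = 24788.76 − 26081.73 = -1292.97
nΣx² − (Σx)² = 6555.9 − 6130.89 = 425.01; nΣy² − (Σy)² = 116299.86 − 110955.61 = 5344.25
r = -1292.97 / √(425.01 × 5344.25) = -1292.97 / 1507.1031 ≈ -0.858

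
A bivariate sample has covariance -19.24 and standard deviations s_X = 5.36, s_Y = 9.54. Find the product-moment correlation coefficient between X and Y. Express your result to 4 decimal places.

-0.3763

r = Cov(X,Y) / (s_X · s_Y) = -19.24 / (5.36 × 9.54)
  = -19.24 / 51.1344 ≈ -0.3763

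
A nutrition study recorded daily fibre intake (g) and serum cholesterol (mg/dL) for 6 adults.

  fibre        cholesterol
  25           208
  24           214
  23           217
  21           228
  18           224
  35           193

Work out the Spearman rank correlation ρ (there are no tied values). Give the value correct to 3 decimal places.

Rank fibre: 5, 4, 3, 2, 1, 6
Rank cholesterol: 2, 3, 4, 6, 5, 1
d = rank(fibre) − rank(cholesterol): 3, 1, -1, -4, -4, 5; Σd² = 68
ρ = 1 − 6Σd² / [n(n²−1)] = 1 − 6×68 / (6×35) = 1 − 408/210 ≈ -0.943

-0.943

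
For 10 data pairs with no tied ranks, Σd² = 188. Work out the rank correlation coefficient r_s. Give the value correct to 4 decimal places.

ρ = 1 − 6Σd² / [n(n²−1)] = 1 − 6×188 / (10×99)
  = 1 − 1128/990 = 1 − 1.13939 ≈ -0.1394

-0.1394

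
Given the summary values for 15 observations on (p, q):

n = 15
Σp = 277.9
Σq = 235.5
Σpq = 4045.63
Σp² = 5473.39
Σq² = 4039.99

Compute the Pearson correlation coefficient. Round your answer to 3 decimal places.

r = (nΣpq − ΣpΣq) / √[(nΣp² − (Σp)²)(nΣq² − (Σq)²)]
Numerator: 15×4045.63 − 277.9×235.5 = -4761
Denominator: √[(82100.85 − 77228.41)(60599.85 − 55460.25)] = √[4872.44 × 5139.6] = 5004.2375
r = -4761 / 5004.2375 ≈ -0.951

-0.951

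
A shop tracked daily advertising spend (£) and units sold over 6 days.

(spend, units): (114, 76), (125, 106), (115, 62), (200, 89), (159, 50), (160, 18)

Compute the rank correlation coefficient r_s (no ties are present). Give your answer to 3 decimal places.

-0.143

Rank spend: 1, 3, 2, 6, 4, 5
Rank units: 4, 6, 3, 5, 2, 1
d = rank(spend) − rank(units): -3, -3, -1, 1, 2, 4; Σd² = 40
ρ = 1 − 6Σd² / [n(n²−1)] = 1 − 6×40 / (6×35) = 1 − 240/210 ≈ -0.143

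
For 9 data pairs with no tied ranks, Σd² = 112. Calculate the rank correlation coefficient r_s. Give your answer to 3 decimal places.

0.067

ρ = 1 − 6Σd² / [n(n²−1)] = 1 − 6×112 / (9×80)
  = 1 − 672/720 = 1 − 0.9333 ≈ 0.067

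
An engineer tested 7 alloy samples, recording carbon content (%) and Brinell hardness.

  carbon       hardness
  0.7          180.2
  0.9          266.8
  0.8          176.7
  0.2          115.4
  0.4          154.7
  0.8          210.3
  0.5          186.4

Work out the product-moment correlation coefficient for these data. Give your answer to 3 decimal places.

0.856

n = 7, Σx = 4.3, Σy = 1290.5, Σx² = 3.03, Σy² = 251097.47, Σxy = 854.02
nΣxy − ΣxΣy = 5978.14 − 5549.15 = 428.99
nΣx² − (Σx)² = 21.21 − 18.49 = 2.72; nΣy² − (Σy)² = 1757682.29 − 1665390.25 = 92292.04
r = 428.99 / √(2.72 × 92292.04) = 428.99 / 501.0333 ≈ 0.856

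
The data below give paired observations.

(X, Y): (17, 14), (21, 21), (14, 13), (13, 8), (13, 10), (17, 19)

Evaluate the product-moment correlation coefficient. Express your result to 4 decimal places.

n = 6, ΣX = 95, ΣY = 85, ΣX² = 1553, ΣY² = 1331, ΣXY = 1418
nΣXY − ΣXΣY = 8508 − 8075 = 433
nΣX² − (ΣX)² = 9318 − 9025 = 293; nΣY² − (ΣY)² = 7986 − 7225 = 761
r = 433 / √(293 × 761) = 433 / 472.2002 ≈ 0.9170

0.9170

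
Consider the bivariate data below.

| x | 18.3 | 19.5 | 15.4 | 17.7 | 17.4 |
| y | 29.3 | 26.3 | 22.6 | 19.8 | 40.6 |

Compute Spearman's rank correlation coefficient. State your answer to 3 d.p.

Rank x: 4, 5, 1, 3, 2
Rank y: 4, 3, 2, 1, 5
d = rank(x) − rank(y): 0, 2, -1, 2, -3; Σd² = 18
ρ = 1 − 6Σd² / [n(n²−1)] = 1 − 6×18 / (5×24) = 1 − 108/120 ≈ 0.100

0.100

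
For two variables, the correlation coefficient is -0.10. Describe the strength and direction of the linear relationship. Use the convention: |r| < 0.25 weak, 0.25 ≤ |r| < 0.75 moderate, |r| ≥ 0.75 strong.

r = -0.10 < 0 so the relationship is negative.
|r| = 0.10, which falls in the weak range.

weak negative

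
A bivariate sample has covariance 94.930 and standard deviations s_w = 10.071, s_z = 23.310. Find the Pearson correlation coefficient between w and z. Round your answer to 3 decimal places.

r = Cov(w,z) / (s_w · s_z) = 94.930 / (10.071 × 23.310)
  = 94.930 / 234.7550 ≈ 0.404

0.404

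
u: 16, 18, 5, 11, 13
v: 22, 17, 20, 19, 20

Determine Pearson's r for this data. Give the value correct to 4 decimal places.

-0.2134

n = 5, Σu = 63, Σv = 98, Σu² = 895, Σv² = 1934, Σuv = 1227
nΣuv − ΣuΣv = 6135 − 6174 = -39
nΣu² − (Σu)² = 4475 − 3969 = 506; nΣv² − (Σv)² = 9670 − 9604 = 66
r = -39 / √(506 × 66) = -39 / 182.7457 ≈ -0.2134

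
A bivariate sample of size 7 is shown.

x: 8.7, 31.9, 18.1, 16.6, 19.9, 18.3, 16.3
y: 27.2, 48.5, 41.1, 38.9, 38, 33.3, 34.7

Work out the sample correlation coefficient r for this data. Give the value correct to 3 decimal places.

n = 7, Σx = 129.8, Σy = 261.7, Σx² = 2693.06, Σy² = 10051.49, Σxy = 5104.64
nΣxy − ΣxΣy = 35732.48 − 33968.66 = 1763.82
nΣx² − (Σx)² = 18851.42 − 16848.04 = 2003.38; nΣy² − (Σy)² = 70360.43 − 68486.89 = 1873.54
r = 1763.82 / √(2003.38 × 1873.54) = 1763.82 / 1937.3726 ≈ 0.910

0.910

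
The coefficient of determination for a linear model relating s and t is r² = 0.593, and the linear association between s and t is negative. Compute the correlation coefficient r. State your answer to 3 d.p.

|r| = √0.593 = 0.770
The association is negative, so r = −0.770.

-0.770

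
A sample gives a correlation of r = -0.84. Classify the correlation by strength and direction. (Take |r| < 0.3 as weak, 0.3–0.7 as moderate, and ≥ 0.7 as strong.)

strong negative

r = -0.84 < 0 so the relationship is negative.
|r| = 0.84, which falls in the strong range.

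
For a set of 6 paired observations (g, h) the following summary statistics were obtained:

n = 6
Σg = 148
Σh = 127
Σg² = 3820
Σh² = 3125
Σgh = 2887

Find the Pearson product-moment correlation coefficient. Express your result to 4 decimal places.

r = (nΣgh − ΣgΣh) / √[(nΣg² − (Σg)²)(nΣh² − (Σh)²)]
Numerator: 6×2887 − 148×127 = -1474
Denominator: √[(22920 − 21904)(18750 − 16129)] = √[1016 × 2621] = 1631.8505
r = -1474 / 1631.8505 ≈ -0.9033

-0.9033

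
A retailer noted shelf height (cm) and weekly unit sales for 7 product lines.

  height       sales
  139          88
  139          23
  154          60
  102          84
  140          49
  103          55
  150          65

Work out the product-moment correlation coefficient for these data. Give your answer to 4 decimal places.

-0.2276

n = 7, Σx = 927, Σy = 424, Σx² = 125471, Σy² = 28580, Σxy = 55512
nΣxy − ΣxΣy = 388584 − 393048 = -4464
nΣx² − (Σx)² = 878297 − 859329 = 18968; nΣy² − (Σy)² = 200060 − 179776 = 20284
r = -4464 / √(18968 × 20284) = -4464 / 19614.9665 ≈ -0.2276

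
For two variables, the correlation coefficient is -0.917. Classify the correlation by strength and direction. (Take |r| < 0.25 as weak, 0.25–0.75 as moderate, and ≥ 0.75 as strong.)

strong negative

r = -0.917 < 0 so the relationship is negative.
|r| = 0.917, which falls in the strong range.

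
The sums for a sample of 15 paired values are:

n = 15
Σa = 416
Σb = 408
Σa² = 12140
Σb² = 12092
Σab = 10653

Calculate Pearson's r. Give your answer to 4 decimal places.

r = (nΣab − ΣaΣb) / √[(nΣa² − (Σa)²)(nΣb² − (Σb)²)]
Numerator: 15×10653 − 416×408 = -9933
Denominator: √[(182100 − 173056)(181380 − 166464)] = √[9044 × 14916] = 11614.6590
r = -9933 / 11614.6590 ≈ -0.8552

-0.8552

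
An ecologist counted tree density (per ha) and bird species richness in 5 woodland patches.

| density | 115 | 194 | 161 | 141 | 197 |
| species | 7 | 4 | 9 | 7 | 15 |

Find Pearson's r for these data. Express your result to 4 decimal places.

0.3221

n = 5, Σx = 808, Σy = 42, Σx² = 135472, Σy² = 420, Σxy = 6972
nΣxy − ΣxΣy = 34860 − 33936 = 924
nΣx² − (Σx)² = 677360 − 652864 = 24496; nΣy² − (Σy)² = 2100 − 1764 = 336
r = 924 / √(24496 × 336) = 924 / 2868.9120 ≈ 0.3221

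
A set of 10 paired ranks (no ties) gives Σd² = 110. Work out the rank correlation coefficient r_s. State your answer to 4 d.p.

0.3333

ρ = 1 − 6Σd² / [n(n²−1)] = 1 − 6×110 / (10×99)
  = 1 − 660/990 = 1 − 0.66667 ≈ 0.3333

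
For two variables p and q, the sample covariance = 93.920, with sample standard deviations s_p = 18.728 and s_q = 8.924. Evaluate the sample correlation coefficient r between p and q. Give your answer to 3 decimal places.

r = Cov(p,q) / (s_p · s_q) = 93.920 / (18.728 × 8.924)
  = 93.920 / 167.1287 ≈ 0.562

0.562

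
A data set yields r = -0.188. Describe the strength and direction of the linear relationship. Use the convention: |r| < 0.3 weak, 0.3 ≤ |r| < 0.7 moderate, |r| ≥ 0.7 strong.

weak negative

r = -0.188 < 0 so the relationship is negative.
|r| = 0.188, which falls in the weak range.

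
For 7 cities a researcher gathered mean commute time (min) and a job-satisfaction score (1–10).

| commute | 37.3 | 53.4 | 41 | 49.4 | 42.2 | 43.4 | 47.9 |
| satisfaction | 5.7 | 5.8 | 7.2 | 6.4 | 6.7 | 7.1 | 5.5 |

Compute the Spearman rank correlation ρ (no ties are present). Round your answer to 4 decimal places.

-0.2500

Rank commute: 1, 7, 2, 6, 3, 4, 5
Rank satisfaction: 2, 3, 7, 4, 5, 6, 1
d = rank(commute) − rank(satisfaction): -1, 4, -5, 2, -2, -2, 4; Σd² = 70
ρ = 1 − 6Σd² / [n(n²−1)] = 1 − 6×70 / (7×48) = 1 − 420/336 ≈ -0.2500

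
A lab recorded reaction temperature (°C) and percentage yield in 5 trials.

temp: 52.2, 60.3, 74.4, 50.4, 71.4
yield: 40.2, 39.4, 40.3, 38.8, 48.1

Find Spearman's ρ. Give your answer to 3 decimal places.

0.800

Rank temp: 2, 3, 5, 1, 4
Rank yield: 3, 2, 4, 1, 5
d = rank(temp) − rank(yield): -1, 1, 1, 0, -1; Σd² = 4
ρ = 1 − 6Σd² / [n(n²−1)] = 1 − 6×4 / (5×24) = 1 − 24/120 ≈ 0.800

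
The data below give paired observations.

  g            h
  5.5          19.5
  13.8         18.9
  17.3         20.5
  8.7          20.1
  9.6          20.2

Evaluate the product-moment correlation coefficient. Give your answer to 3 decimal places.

0.195

n = 5, Σg = 54.9, Σh = 99.2, Σg² = 687.83, Σh² = 1969.76, Σgh = 1091.51
nΣgh − ΣgΣh = 5457.55 − 5446.08 = 11.47
nΣg² − (Σg)² = 3439.15 − 3014.01 = 425.14; nΣh² − (Σh)² = 9848.8 − 9840.64 = 8.16
r = 11.47 / √(425.14 × 8.16) = 11.47 / 58.8994 ≈ 0.195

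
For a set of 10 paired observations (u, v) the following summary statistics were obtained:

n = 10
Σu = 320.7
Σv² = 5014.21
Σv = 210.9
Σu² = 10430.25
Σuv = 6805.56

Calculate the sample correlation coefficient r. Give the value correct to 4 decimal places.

r = (nΣuv − ΣuΣv) / √[(nΣu² − (Σu)²)(nΣv² − (Σv)²)]
Numerator: 10×6805.56 − 320.7×210.9 = 419.97
Denominator: √[(104302.5 − 102848.49)(50142.1 − 44478.81)] = √[1454.01 × 5663.29] = 2869.5784
r = 419.97 / 2869.5784 ≈ 0.1464

0.1464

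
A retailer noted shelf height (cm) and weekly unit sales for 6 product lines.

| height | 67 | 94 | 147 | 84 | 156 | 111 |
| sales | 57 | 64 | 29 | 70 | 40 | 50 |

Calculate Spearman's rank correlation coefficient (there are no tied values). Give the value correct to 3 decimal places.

Rank height: 1, 3, 5, 2, 6, 4
Rank sales: 4, 5, 1, 6, 2, 3
d = rank(height) − rank(sales): -3, -2, 4, -4, 4, 1; Σd² = 62
ρ = 1 − 6Σd² / [n(n²−1)] = 1 − 6×62 / (6×35) = 1 − 372/210 ≈ -0.771

-0.771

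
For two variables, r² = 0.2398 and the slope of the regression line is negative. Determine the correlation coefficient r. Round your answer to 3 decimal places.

|r| = √0.2398 = 0.490
The association is negative, so r = −0.490.

-0.490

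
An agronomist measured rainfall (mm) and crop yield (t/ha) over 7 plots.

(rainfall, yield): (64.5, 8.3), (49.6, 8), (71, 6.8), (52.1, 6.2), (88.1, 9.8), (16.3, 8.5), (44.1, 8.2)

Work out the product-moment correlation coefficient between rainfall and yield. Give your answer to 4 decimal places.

n = 7, Σx = 385.7, Σy = 55.8, Σx² = 24347.93, Σy² = 453.1, Σxy = 3101.52
nΣxy − ΣxΣy = 21710.64 − 21522.06 = 188.58
nΣx² − (Σx)² = 170435.51 − 148764.49 = 21671.02; nΣy² − (Σy)² = 3171.7 − 3113.64 = 58.06
r = 188.58 / √(21671.02 × 58.06) = 188.58 / 1121.7038 ≈ 0.1681

0.1681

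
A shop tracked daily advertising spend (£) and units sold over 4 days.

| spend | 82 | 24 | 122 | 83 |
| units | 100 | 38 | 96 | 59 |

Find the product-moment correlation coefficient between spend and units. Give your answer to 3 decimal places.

n = 4, Σx = 311, Σy = 293, Σx² = 29073, Σy² = 24141, Σxy = 25721
nΣxy − ΣxΣy = 102884 − 91123 = 11761
nΣx² − (Σx)² = 116292 − 96721 = 19571; nΣy² − (Σy)² = 96564 − 85849 = 10715
r = 11761 / √(19571 × 10715) = 11761 / 14481.1348 ≈ 0.812

0.812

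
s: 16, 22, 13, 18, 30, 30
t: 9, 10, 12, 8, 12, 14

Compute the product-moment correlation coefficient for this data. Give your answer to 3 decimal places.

n = 6, Σs = 129, Σt = 65, Σs² = 3033, Σt² = 729, Σst = 1444
nΣst − ΣsΣt = 8664 − 8385 = 279
nΣs² − (Σs)² = 18198 − 16641 = 1557; nΣt² − (Σt)² = 4374 − 4225 = 149
r = 279 / √(1557 × 149) = 279 / 481.6565 ≈ 0.579

0.579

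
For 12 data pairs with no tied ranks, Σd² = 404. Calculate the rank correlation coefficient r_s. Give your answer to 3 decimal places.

-0.413

ρ = 1 − 6Σd² / [n(n²−1)] = 1 − 6×404 / (12×143)
  = 1 − 2424/1716 = 1 − 1.4126 ≈ -0.413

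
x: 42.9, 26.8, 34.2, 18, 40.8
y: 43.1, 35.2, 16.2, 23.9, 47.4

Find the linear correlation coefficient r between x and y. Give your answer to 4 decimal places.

n = 5, Σx = 162.7, Σy = 165.8, Σx² = 5716.93, Σy² = 6177.06, Σxy = 5710.51
nΣxy − ΣxΣy = 28552.55 − 26975.66 = 1576.89
nΣx² − (Σx)² = 28584.65 − 26471.29 = 2113.36; nΣy² − (Σy)² = 30885.3 − 27489.64 = 3395.66
r = 1576.89 / √(2113.36 × 3395.66) = 1576.89 / 2678.8527 ≈ 0.5886

0.5886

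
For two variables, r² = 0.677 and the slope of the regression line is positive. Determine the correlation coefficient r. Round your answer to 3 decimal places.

0.823

|r| = √0.677 = 0.823
The association is positive, so r = 0.823.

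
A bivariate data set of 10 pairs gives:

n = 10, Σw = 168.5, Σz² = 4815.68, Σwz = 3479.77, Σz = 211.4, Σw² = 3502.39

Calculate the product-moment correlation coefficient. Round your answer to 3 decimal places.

r = (nΣwz − ΣwΣz) / √[(nΣw² − (Σw)²)(nΣz² − (Σz)²)]
Numerator: 10×3479.77 − 168.5×211.4 = -823.2
Denominator: √[(35023.9 − 28392.25)(48156.8 − 44689.96)] = √[6631.65 × 3466.84] = 4794.8795
r = -823.2 / 4794.8795 ≈ -0.172

-0.172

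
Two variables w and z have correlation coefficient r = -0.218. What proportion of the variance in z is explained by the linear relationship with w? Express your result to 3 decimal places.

r² = (-0.218)² = 0.048

0.048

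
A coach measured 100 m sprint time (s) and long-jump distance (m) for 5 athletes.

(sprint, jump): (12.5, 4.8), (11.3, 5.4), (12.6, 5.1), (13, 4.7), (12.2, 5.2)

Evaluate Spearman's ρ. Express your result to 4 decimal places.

Rank sprint: 3, 1, 4, 5, 2
Rank jump: 2, 5, 3, 1, 4
d = rank(sprint) − rank(jump): 1, -4, 1, 4, -2; Σd² = 38
ρ = 1 − 6Σd² / [n(n²−1)] = 1 − 6×38 / (5×24) = 1 − 228/120 ≈ -0.9000

-0.9000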